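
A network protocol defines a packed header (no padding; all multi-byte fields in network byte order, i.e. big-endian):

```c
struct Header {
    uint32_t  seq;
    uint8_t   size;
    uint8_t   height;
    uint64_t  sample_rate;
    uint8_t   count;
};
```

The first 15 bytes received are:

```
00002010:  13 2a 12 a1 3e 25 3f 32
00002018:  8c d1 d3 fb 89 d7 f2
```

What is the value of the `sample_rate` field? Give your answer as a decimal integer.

4553857006057523671

`sample_rate` follows `seq` (4 B), `size` (1 B), `height` (1 B), so it starts at offset 4 + 1 + 1 = 6 and occupies 8 bytes.
Bytes at offsets 6..13: 3F 32 8C D1 D3 FB 89 D7.
Big-endian: lowest address holds the most-significant byte.
The bytes are already most-significant first: 0x3F328CD1D3FB89D7.
0x3F328CD1D3FB89D7 = 4553857006057523671.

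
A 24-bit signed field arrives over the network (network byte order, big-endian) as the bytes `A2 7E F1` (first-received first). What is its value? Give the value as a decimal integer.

In big-endian order the high byte comes first in memory.
The bytes are already most-significant first: 0xA27EF1.
Top bit is set, so as a signed 24-bit value this is 0xA27EF1 − 2^24 = -6127887.

-6127887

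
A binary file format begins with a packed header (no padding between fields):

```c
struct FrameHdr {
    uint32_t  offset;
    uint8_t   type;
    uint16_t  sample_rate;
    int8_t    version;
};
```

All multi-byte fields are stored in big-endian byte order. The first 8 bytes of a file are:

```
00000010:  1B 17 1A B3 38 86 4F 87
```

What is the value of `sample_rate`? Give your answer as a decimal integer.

`sample_rate` follows `offset` (4 B), `type` (1 B), so it starts at offset 4 + 1 = 5 and occupies 2 bytes.
Bytes at offsets 5..6: 86 4F.
Big-endian stores the most-significant byte at the lowest address.
The bytes are already most-significant first: 0x864F.
0x864F = 34383.

34383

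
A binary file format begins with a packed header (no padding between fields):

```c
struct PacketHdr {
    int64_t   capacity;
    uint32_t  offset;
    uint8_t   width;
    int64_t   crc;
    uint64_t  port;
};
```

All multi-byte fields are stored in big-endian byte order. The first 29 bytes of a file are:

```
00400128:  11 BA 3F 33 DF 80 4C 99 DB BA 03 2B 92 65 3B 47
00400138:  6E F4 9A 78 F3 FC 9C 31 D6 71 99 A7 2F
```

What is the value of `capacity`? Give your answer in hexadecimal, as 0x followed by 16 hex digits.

0x11BA3F33DF804C99

`capacity` is the first field, at byte offset 0, occupying 8 bytes.
Bytes at offsets 0..7: 11 BA 3F 33 DF 80 4C 99.
Big-endian: lowest address holds the most-significant byte.
The bytes are already most-significant first: 0x11BA3F33DF804C99.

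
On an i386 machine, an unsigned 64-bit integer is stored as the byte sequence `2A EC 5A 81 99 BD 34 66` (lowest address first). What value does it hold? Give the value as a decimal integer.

In little-endian order the low byte comes first in memory.
Reassemble most-significant byte first: 66 34 BD 99 81 5A EC 2A → 0x6634BD99815AEC2A.
0x6634BD99815AEC2A = 7364719757655469098.

7364719757655469098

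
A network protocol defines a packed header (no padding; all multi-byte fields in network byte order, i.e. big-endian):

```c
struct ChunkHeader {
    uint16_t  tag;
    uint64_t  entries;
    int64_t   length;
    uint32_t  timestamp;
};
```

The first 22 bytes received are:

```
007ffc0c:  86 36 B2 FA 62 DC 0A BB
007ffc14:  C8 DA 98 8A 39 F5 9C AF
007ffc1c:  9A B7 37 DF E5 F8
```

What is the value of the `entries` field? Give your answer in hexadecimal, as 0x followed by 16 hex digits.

0xB2FA62DC0ABBC8DA

`entries` follows `tag` (2 bytes), so it starts at byte offset 2 and occupies 8 bytes.
Bytes at offsets 2..9: B2 FA 62 DC 0A BB C8 DA.
Big-endian stores the most-significant byte at the lowest address.
The bytes are already most-significant first: 0xB2FA62DC0ABBC8DA.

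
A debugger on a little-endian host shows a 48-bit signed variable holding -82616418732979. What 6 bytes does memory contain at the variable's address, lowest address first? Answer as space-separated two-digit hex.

Two's complement of -82616418732979 in 48 bits: 82616418732979 = 0x4B23A24A8BB3; invert → 0xB4DC5DB5744C; add 1 → 0xB4DC5DB5744D.
Split into bytes (most-significant first): B4 DC 5D B5 74 4D.
Little-endian stores the least-significant byte at the lowest address.
So at ascending addresses the bytes are 4D 74 B5 5D DC B4.

4D 74 B5 5D DC B4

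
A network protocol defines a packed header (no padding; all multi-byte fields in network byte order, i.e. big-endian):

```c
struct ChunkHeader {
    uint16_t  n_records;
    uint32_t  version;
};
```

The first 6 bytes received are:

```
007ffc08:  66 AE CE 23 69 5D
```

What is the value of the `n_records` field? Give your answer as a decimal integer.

`n_records` is the first field, at byte offset 0, occupying 2 bytes.
Bytes at offsets 0..1: 66 AE.
Big-endian stores the most-significant byte at the lowest address.
The bytes are already most-significant first: 0x66AE.
0x66AE = 26286.

26286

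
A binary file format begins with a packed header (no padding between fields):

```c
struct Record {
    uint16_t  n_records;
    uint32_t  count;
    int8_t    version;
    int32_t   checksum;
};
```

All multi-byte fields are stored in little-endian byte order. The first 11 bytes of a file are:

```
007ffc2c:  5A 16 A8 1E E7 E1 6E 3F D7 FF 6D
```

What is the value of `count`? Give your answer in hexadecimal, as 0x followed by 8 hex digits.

`count` follows `n_records` (2 bytes), so it starts at byte offset 2 and occupies 4 bytes.
Bytes at offsets 2..5: A8 1E E7 E1.
Little-endian stores the least-significant byte at the lowest address.
Reassemble most-significant byte first: E1 E7 1E A8 → 0xE1E71EA8.

0xE1E71EA8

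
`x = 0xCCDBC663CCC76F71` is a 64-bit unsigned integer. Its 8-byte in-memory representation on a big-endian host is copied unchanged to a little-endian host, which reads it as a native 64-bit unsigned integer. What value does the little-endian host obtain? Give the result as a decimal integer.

Stored big-endian, the bytes at ascending addresses are CC DB C6 63 CC C7 6F 71.
Read back as little-endian, the first byte is least significant, giving 0x716FC7CC63C6DBCC.
0x716FC7CC63C6DBCC = 8173971529361972172.

8173971529361972172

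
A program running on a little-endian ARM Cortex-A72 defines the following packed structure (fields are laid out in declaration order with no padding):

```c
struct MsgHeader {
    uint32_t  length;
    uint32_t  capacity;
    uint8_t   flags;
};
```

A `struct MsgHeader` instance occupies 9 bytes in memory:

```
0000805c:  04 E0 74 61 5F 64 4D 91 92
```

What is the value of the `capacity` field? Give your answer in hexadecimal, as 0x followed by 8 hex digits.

`capacity` follows `length` (4 bytes), so it starts at byte offset 4 and occupies 4 bytes.
Bytes at offsets 4..7: 5F 64 4D 91.
Little-endian: lowest address holds the least-significant byte.
Reassemble most-significant byte first: 91 4D 64 5F → 0x914D645F.

0x914D645F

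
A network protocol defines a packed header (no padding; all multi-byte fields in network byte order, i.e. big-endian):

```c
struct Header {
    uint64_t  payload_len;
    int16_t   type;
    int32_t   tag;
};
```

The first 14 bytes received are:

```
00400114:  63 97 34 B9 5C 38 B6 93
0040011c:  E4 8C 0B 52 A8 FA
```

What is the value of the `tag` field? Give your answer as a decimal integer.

`tag` follows `payload_len` (8 B), `type` (2 B), so it starts at offset 8 + 2 = 10 and occupies 4 bytes.
Bytes at offsets 10..13: 0B 52 A8 FA.
Big-endian stores the most-significant byte at the lowest address.
The bytes are already most-significant first: 0x0B52A8FA.
0x0B52A8FA = 189966586.

189966586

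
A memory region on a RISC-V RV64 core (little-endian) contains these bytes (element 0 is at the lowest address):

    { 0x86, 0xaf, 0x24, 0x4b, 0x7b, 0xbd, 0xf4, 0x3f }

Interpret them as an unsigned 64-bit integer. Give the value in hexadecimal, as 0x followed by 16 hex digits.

In little-endian order the low byte comes first in memory.
Reassemble most-significant byte first: 3F F4 BD 7B 4B 24 AF 86 → 0x3FF4BD7B4B24AF86.

0x3FF4BD7B4B24AF86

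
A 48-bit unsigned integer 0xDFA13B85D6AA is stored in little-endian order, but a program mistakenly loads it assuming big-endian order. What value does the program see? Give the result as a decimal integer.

187838335001055

Stored little-endian, the bytes at ascending addresses are AA D6 85 3B A1 DF.
Read back as big-endian, the last byte is least significant, giving 0xAAD6853BA1DF.
0xAAD6853BA1DF = 187838335001055.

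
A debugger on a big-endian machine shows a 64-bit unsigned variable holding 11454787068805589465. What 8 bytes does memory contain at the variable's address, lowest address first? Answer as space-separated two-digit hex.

11454787068805589465 in hexadecimal, padded to 64 bits, is 0x9EF7942625E529D9.
Split into bytes (most-significant first): 9E F7 94 26 25 E5 29 D9.
In big-endian order the high byte comes first in memory.
So the memory order matches the most-significant-first order: 9E F7 94 26 25 E5 29 D9.

9E F7 94 26 25 E5 29 D9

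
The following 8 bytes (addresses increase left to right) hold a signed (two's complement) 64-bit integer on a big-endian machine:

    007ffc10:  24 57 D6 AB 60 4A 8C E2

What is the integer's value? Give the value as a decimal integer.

2618797739882482914

Big-endian: lowest address holds the most-significant byte.
The bytes are already most-significant first: 0x2457D6AB604A8CE2.
0x2457D6AB604A8CE2 = 2618797739882482914.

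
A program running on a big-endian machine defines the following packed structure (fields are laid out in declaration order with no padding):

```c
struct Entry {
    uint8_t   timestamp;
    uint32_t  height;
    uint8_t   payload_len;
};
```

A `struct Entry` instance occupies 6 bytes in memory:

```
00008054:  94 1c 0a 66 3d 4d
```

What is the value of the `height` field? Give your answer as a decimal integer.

470443581

`height` follows `timestamp` (1 byte), so it starts at byte offset 1 and occupies 4 bytes.
Bytes at offsets 1..4: 1C 0A 66 3D.
Big-endian: lowest address holds the most-significant byte.
The bytes are already most-significant first: 0x1C0A663D.
0x1C0A663D = 470443581.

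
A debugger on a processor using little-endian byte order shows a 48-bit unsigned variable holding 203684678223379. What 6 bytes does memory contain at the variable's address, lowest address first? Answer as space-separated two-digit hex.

13 46 E4 08 40 B9

203684678223379 in hexadecimal, padded to 48 bits, is 0xB94008E44613.
Split into bytes (most-significant first): B9 40 08 E4 46 13.
Little-endian stores the least-significant byte at the lowest address.
So at ascending addresses the bytes are 13 46 E4 08 40 B9.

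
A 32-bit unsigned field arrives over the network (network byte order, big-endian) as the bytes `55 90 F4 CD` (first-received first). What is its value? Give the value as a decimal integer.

1435563213

Big-endian: lowest address holds the most-significant byte.
The bytes are already most-significant first: 0x5590F4CD.
0x5590F4CD = 1435563213.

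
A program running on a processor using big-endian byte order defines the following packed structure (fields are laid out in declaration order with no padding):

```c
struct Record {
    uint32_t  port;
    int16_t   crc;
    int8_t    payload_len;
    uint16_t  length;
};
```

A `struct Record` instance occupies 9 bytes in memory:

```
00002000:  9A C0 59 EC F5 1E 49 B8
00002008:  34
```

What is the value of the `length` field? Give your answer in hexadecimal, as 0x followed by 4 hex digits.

`length` follows `port` (4 B), `crc` (2 B), `payload_len` (1 B), so it starts at offset 4 + 2 + 1 = 7 and occupies 2 bytes.
Bytes at offsets 7..8: B8 34.
In big-endian order the high byte comes first in memory.
The bytes are already most-significant first: 0xB834.

0xB834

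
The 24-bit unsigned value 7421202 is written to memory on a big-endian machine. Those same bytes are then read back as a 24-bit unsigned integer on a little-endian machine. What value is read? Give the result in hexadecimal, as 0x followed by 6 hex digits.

0x123D71

7421202 in 24-bit hexadecimal is 0x713D12.
Stored big-endian, the bytes at ascending addresses are 71 3D 12.
Read back as little-endian, the first byte is least significant, giving 0x123D71.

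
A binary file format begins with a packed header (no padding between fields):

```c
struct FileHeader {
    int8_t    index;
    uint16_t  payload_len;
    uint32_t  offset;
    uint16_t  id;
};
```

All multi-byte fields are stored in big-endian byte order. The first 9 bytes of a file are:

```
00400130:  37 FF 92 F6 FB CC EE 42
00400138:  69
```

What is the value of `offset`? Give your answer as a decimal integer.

`offset` follows `index` (1 B), `payload_len` (2 B), so it starts at offset 1 + 2 = 3 and occupies 4 bytes.
Bytes at offsets 3..6: F6 FB CC EE.
Big-endian: lowest address holds the most-significant byte.
The bytes are already most-significant first: 0xF6FBCCEE.
0xF6FBCCEE = 4143697134.

4143697134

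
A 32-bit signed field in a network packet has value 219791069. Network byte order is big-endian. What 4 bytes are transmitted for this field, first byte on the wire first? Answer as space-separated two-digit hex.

0D 19 BE DD

219791069 in hexadecimal, padded to 32 bits, is 0x0D19BEDD.
Split into bytes (most-significant first): 0D 19 BE DD.
In big-endian order the high byte comes first in memory.
So the memory order matches the most-significant-first order: 0D 19 BE DD.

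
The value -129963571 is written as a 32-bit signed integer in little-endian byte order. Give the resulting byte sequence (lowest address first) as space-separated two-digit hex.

CD E9 40 F8

Two's complement of -129963571 in 32 bits: 129963571 = 0x07BF1633; invert → 0xF840E9CC; add 1 → 0xF840E9CD.
Split into bytes (most-significant first): F8 40 E9 CD.
Little-endian stores the least-significant byte at the lowest address.
So at ascending addresses the bytes are CD E9 40 F8.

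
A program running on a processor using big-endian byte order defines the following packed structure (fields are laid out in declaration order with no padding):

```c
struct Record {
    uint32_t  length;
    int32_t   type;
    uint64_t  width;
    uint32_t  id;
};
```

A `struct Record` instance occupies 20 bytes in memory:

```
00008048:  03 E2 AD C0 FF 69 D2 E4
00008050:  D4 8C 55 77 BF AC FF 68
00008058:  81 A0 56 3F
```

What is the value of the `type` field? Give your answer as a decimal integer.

`type` follows `length` (4 bytes), so it starts at byte offset 4 and occupies 4 bytes.
Bytes at offsets 4..7: FF 69 D2 E4.
Big-endian: lowest address holds the most-significant byte.
The bytes are already most-significant first: 0xFF69D2E4.
Top bit is set, so as a signed 32-bit value this is 0xFF69D2E4 − 2^32 = -9841948.

-9841948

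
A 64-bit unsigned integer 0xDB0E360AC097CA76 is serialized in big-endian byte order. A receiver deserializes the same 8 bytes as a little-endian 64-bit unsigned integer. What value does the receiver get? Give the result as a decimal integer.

Stored big-endian, the bytes at ascending addresses are DB 0E 36 0A C0 97 CA 76.
Read back as little-endian, the first byte is least significant, giving 0x76CA97C00A360EDB.
0x76CA97C00A360EDB = 8559820892831878875.

8559820892831878875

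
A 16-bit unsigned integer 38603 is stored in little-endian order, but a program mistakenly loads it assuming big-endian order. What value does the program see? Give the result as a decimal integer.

38603 in 16-bit hexadecimal is 0x96CB.
Stored little-endian, the bytes at ascending addresses are CB 96.
Read back as big-endian, the last byte is least significant, giving 0xCB96.
0xCB96 = 52118.

52118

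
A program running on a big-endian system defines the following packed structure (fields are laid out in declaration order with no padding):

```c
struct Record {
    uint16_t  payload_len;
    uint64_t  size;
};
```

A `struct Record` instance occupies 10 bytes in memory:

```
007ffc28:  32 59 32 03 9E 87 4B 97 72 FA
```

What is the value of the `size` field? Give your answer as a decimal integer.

3603898430752518906

`size` follows `payload_len` (2 bytes), so it starts at byte offset 2 and occupies 8 bytes.
Bytes at offsets 2..9: 32 03 9E 87 4B 97 72 FA.
In big-endian order the high byte comes first in memory.
The bytes are already most-significant first: 0x32039E874B9772FA.
0x32039E874B9772FA = 3603898430752518906.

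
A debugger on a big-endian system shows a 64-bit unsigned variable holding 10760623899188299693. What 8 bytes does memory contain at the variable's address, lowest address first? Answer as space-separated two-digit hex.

10760623899188299693 in hexadecimal, padded to 64 bits, is 0x95556A6C90B287AD.
Split into bytes (most-significant first): 95 55 6A 6C 90 B2 87 AD.
Big-endian: lowest address holds the most-significant byte.
So the memory order matches the most-significant-first order: 95 55 6A 6C 90 B2 87 AD.

95 55 6A 6C 90 B2 87 AD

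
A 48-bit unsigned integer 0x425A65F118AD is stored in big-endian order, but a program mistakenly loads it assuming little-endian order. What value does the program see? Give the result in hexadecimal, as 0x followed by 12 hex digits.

0xAD18F1655A42

Stored big-endian, the bytes at ascending addresses are 42 5A 65 F1 18 AD.
Read back as little-endian, the first byte is least significant, giving 0xAD18F1655A42.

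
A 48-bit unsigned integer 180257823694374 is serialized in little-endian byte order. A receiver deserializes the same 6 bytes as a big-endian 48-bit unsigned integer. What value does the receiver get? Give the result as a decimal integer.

180257823694374 in 48-bit hexadecimal is 0xA3F18B8C9E26.
Stored little-endian, the bytes at ascending addresses are 26 9E 8C 8B F1 A3.
Read back as big-endian, the last byte is least significant, giving 0x269E8C8BF1A3.
0x269E8C8BF1A3 = 42462404669859.

42462404669859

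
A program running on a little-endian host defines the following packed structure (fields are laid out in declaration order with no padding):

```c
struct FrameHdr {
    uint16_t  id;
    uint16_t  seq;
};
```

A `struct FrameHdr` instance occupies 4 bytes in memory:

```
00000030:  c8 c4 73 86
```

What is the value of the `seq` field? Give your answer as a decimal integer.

34419

`seq` follows `id` (2 bytes), so it starts at byte offset 2 and occupies 2 bytes.
Bytes at offsets 2..3: 73 86.
In little-endian order the low byte comes first in memory.
Reassemble most-significant byte first: 86 73 → 0x8673.
0x8673 = 34419.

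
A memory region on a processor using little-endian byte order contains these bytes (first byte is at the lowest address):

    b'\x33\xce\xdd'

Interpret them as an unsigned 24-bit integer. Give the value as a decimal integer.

14536243

Little-endian: lowest address holds the least-significant byte.
Reassemble most-significant byte first: DD CE 33 → 0xDDCE33.
0xDDCE33 = 14536243.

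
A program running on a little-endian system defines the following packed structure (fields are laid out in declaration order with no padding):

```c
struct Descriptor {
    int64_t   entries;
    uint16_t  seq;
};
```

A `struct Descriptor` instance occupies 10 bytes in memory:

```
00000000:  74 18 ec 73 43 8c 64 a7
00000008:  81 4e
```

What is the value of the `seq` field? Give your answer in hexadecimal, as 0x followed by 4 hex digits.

`seq` follows `entries` (8 bytes), so it starts at byte offset 8 and occupies 2 bytes.
Bytes at offsets 8..9: 81 4E.
Little-endian: lowest address holds the least-significant byte.
Reassemble most-significant byte first: 4E 81 → 0x4E81.

0x4E81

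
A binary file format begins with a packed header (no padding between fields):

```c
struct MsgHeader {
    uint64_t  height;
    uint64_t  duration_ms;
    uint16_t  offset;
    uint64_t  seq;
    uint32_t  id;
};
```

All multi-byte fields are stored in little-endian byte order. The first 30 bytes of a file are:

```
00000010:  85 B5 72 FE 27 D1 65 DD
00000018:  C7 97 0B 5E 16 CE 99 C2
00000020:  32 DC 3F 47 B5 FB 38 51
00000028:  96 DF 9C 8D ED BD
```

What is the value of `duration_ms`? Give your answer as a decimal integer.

`duration_ms` follows `height` (8 bytes), so it starts at byte offset 8 and occupies 8 bytes.
Bytes at offsets 8..15: C7 97 0B 5E 16 CE 99 C2.
Little-endian stores the least-significant byte at the lowest address.
Reassemble most-significant byte first: C2 99 CE 16 5E 0B 97 C7 → 0xC299CE165E0B97C7.
0xC299CE165E0B97C7 = 14022465510257170375.

14022465510257170375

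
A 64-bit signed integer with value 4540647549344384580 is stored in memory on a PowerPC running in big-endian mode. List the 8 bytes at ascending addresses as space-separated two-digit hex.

3F 03 9E E3 84 EB 86 44

4540647549344384580 in hexadecimal, padded to 64 bits, is 0x3F039EE384EB8644.
Split into bytes (most-significant first): 3F 03 9E E3 84 EB 86 44.
In big-endian order the high byte comes first in memory.
So the memory order matches the most-significant-first order: 3F 03 9E E3 84 EB 86 44.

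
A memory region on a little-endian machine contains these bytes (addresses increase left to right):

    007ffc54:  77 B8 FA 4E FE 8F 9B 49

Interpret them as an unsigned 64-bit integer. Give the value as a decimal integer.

In little-endian order the low byte comes first in memory.
Reassemble most-significant byte first: 49 9B 8F FE 4E FA B8 77 → 0x499B8FFE4EFAB877.
0x499B8FFE4EFAB877 = 5303991308568410231.

5303991308568410231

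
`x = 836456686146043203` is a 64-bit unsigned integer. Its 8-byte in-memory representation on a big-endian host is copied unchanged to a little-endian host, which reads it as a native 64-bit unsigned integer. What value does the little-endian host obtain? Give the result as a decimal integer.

4845236169177340683

836456686146043203 in 64-bit hexadecimal is 0x0B9BB0EC9FBC3D43.
Stored big-endian, the bytes at ascending addresses are 0B 9B B0 EC 9F BC 3D 43.
Read back as little-endian, the first byte is least significant, giving 0x433DBC9FECB09B0B.
0x433DBC9FECB09B0B = 4845236169177340683.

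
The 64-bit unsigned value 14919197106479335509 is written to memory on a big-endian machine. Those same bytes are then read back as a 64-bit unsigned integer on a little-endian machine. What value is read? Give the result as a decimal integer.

14919197106479335509 in 64-bit hexadecimal is 0xCF0BA2B919BC8855.
Stored big-endian, the bytes at ascending addresses are CF 0B A2 B9 19 BC 88 55.
Read back as little-endian, the first byte is least significant, giving 0x5588BC19B9A20BCF.
0x5588BC19B9A20BCF = 6163382908731132879.

6163382908731132879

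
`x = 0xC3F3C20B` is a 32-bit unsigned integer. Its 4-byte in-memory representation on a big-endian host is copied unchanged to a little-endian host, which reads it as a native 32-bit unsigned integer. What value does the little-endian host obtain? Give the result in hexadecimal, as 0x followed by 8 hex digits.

0x0BC2F3C3

Stored big-endian, the bytes at ascending addresses are C3 F3 C2 0B.
Read back as little-endian, the first byte is least significant, giving 0x0BC2F3C3.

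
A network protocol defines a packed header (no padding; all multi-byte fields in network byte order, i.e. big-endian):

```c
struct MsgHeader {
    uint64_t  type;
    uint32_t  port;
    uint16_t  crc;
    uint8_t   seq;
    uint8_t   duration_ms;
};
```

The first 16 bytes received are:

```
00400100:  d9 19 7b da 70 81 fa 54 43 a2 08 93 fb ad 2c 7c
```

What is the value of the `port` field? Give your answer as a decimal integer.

1134692499

`port` follows `type` (8 bytes), so it starts at byte offset 8 and occupies 4 bytes.
Bytes at offsets 8..11: 43 A2 08 93.
Big-endian: lowest address holds the most-significant byte.
The bytes are already most-significant first: 0x43A20893.
0x43A20893 = 1134692499.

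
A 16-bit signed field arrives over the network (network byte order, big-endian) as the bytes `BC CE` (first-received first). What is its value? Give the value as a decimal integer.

Big-endian: lowest address holds the most-significant byte.
The bytes are already most-significant first: 0xBCCE.
Top bit is set, so as a signed 16-bit value this is 0xBCCE − 2^16 = -17202.

-17202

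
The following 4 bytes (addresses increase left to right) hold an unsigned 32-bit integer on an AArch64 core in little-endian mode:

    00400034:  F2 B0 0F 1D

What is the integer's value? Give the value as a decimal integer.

In little-endian order the low byte comes first in memory.
Reassemble most-significant byte first: 1D 0F B0 F2 → 0x1D0FB0F2.
0x1D0FB0F2 = 487567602.

487567602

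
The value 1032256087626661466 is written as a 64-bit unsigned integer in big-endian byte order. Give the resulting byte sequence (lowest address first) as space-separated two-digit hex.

1032256087626661466 in hexadecimal, padded to 64 bits, is 0x0E534F714C38BE5A.
Split into bytes (most-significant first): 0E 53 4F 71 4C 38 BE 5A.
Big-endian: lowest address holds the most-significant byte.
So the memory order matches the most-significant-first order: 0E 53 4F 71 4C 38 BE 5A.

0E 53 4F 71 4C 38 BE 5A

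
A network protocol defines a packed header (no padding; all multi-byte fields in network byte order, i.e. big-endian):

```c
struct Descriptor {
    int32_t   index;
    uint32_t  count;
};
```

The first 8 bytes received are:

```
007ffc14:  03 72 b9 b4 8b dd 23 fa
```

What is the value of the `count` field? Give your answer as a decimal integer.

`count` follows `index` (4 bytes), so it starts at byte offset 4 and occupies 4 bytes.
Bytes at offsets 4..7: 8B DD 23 FA.
Big-endian: lowest address holds the most-significant byte.
The bytes are already most-significant first: 0x8BDD23FA.
0x8BDD23FA = 2346525690.

2346525690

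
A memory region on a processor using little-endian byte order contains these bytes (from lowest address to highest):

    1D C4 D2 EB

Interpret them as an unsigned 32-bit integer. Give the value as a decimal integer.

Little-endian stores the least-significant byte at the lowest address.
Reassemble most-significant byte first: EB D2 C4 1D → 0xEBD2C41D.
0xEBD2C41D = 3956458525.

3956458525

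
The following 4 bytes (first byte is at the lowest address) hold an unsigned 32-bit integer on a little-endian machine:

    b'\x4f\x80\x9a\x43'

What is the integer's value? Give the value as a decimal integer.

Little-endian: lowest address holds the least-significant byte.
Reassemble most-significant byte first: 43 9A 80 4F → 0x439A804F.
0x439A804F = 1134198863.

1134198863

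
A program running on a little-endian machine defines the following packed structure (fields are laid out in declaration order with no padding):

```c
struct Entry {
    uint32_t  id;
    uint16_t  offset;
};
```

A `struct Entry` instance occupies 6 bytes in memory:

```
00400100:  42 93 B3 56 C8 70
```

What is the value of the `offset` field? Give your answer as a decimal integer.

`offset` follows `id` (4 bytes), so it starts at byte offset 4 and occupies 2 bytes.
Bytes at offsets 4..5: C8 70.
In little-endian order the low byte comes first in memory.
Reassemble most-significant byte first: 70 C8 → 0x70C8.
0x70C8 = 28872.

28872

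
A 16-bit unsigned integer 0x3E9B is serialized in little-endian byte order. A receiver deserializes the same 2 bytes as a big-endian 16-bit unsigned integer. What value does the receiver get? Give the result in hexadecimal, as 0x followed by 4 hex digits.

Stored little-endian, the bytes at ascending addresses are 9B 3E.
Read back as big-endian, the last byte is least significant, giving 0x9B3E.

0x9B3E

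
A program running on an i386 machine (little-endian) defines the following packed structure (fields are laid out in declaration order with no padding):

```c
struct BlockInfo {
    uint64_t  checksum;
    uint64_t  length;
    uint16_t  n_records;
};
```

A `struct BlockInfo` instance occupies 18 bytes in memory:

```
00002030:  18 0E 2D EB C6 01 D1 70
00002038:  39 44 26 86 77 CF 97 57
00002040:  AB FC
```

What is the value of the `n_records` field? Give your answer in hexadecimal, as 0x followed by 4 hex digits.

0xFCAB

`n_records` follows `checksum` (8 B), `length` (8 B), so it starts at offset 8 + 8 = 16 and occupies 2 bytes.
Bytes at offsets 16..17: AB FC.
In little-endian order the low byte comes first in memory.
Reassemble most-significant byte first: FC AB → 0xFCAB.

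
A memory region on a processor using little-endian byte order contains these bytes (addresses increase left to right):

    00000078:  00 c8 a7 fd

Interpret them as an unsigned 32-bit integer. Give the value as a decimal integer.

4255631360

In little-endian order the low byte comes first in memory.
Reassemble most-significant byte first: FD A7 C8 00 → 0xFDA7C800.
0xFDA7C800 = 4255631360.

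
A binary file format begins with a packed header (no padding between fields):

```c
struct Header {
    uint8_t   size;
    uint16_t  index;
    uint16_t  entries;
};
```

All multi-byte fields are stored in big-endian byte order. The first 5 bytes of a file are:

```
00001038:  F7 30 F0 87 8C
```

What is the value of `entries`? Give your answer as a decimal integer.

`entries` follows `size` (1 B), `index` (2 B), so it starts at offset 1 + 2 = 3 and occupies 2 bytes.
Bytes at offsets 3..4: 87 8C.
Big-endian stores the most-significant byte at the lowest address.
The bytes are already most-significant first: 0x878C.
0x878C = 34700.

34700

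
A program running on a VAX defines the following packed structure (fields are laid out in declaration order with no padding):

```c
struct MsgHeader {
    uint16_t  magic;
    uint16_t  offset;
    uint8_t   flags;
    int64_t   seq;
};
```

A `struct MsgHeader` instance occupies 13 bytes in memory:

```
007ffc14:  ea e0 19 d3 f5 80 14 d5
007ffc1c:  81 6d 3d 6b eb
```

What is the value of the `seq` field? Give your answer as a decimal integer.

`seq` follows `magic` (2 B), `offset` (2 B), `flags` (1 B), so it starts at offset 2 + 2 + 1 = 5 and occupies 8 bytes.
Bytes at offsets 5..12: 80 14 D5 81 6D 3D 6B EB.
In little-endian order the low byte comes first in memory.
Reassemble most-significant byte first: EB 6B 3D 6D 81 D5 14 80 → 0xEB6B3D6D81D51480.
Top bit is set, so as a signed 64-bit value this is 0xEB6B3D6D81D51480 − 2^64 = -1483024111749491584.

-1483024111749491584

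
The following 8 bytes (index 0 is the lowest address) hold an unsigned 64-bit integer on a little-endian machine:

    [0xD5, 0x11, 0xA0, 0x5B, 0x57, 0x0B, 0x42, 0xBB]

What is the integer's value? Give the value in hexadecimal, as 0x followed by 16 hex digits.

0xBB420B575BA011D5

Little-endian stores the least-significant byte at the lowest address.
Reassemble most-significant byte first: BB 42 0B 57 5B A0 11 D5 → 0xBB420B575BA011D5.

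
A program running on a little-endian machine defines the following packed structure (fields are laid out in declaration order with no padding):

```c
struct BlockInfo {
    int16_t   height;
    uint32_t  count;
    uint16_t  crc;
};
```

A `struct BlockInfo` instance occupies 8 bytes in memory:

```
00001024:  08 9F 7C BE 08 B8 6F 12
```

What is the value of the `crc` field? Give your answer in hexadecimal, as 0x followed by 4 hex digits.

0x126F

`crc` follows `height` (2 B), `count` (4 B), so it starts at offset 2 + 4 = 6 and occupies 2 bytes.
Bytes at offsets 6..7: 6F 12.
In little-endian order the low byte comes first in memory.
Reassemble most-significant byte first: 12 6F → 0x126F.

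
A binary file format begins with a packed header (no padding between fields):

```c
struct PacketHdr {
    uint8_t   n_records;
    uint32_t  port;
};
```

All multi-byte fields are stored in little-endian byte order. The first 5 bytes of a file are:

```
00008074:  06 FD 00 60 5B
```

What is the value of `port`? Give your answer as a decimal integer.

1533018365

`port` follows `n_records` (1 byte), so it starts at byte offset 1 and occupies 4 bytes.
Bytes at offsets 1..4: FD 00 60 5B.
In little-endian order the low byte comes first in memory.
Reassemble most-significant byte first: 5B 60 00 FD → 0x5B6000FD.
0x5B6000FD = 1533018365.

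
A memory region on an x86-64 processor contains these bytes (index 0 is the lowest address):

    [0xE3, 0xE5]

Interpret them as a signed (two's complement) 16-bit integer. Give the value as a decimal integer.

In little-endian order the low byte comes first in memory.
Reassemble most-significant byte first: E5 E3 → 0xE5E3.
Top bit is set, so as a signed 16-bit value this is 0xE5E3 − 2^16 = -6685.

-6685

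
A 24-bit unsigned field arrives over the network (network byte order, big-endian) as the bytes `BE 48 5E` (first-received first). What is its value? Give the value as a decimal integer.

In big-endian order the high byte comes first in memory.
The bytes are already most-significant first: 0xBE485E.
0xBE485E = 12470366.

12470366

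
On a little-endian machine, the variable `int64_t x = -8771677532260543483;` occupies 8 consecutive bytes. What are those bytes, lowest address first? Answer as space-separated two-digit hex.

05 D4 55 3D C2 BD 44 86

Two's complement of -8771677532260543483 in 64 bits: 8771677532260543483 = 0x79BB423DC2AA2BFB; invert → 0x8644BDC23D55D404; add 1 → 0x8644BDC23D55D405.
Split into bytes (most-significant first): 86 44 BD C2 3D 55 D4 05.
Little-endian stores the least-significant byte at the lowest address.
So at ascending addresses the bytes are 05 D4 55 3D C2 BD 44 86.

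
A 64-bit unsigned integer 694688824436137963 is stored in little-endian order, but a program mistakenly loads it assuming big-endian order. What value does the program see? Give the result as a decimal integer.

16942527649707172873

694688824436137963 in 64-bit hexadecimal is 0x09A407CE21F31FEB.
Stored little-endian, the bytes at ascending addresses are EB 1F F3 21 CE 07 A4 09.
Read back as big-endian, the last byte is least significant, giving 0xEB1FF321CE07A409.
0xEB1FF321CE07A409 = 16942527649707172873.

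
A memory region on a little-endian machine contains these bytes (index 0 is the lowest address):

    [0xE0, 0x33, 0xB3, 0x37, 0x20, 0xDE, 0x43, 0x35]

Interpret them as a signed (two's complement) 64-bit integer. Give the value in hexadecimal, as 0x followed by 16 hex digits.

In little-endian order the low byte comes first in memory.
Reassemble most-significant byte first: 35 43 DE 20 37 B3 33 E0 → 0x3543DE2037B333E0.

0x3543DE2037B333E0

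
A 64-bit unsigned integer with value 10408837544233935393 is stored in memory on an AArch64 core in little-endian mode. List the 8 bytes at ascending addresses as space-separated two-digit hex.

10408837544233935393 in hexadecimal, padded to 64 bits, is 0x90739E991CD02221.
Split into bytes (most-significant first): 90 73 9E 99 1C D0 22 21.
Little-endian: lowest address holds the least-significant byte.
So at ascending addresses the bytes are 21 22 D0 1C 99 9E 73 90.

21 22 D0 1C 99 9E 73 90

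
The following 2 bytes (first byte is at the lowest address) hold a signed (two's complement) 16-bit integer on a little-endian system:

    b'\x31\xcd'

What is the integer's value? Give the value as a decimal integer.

-13007

Little-endian: lowest address holds the least-significant byte.
Reassemble most-significant byte first: CD 31 → 0xCD31.
Top bit is set, so as a signed 16-bit value this is 0xCD31 − 2^16 = -13007.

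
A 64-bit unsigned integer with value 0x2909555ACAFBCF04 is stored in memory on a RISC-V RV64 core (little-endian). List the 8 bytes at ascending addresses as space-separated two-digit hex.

04 CF FB CA 5A 55 09 29

Split into bytes (most-significant first): 29 09 55 5A CA FB CF 04.
Little-endian: lowest address holds the least-significant byte.
So at ascending addresses the bytes are 04 CF FB CA 5A 55 09 29.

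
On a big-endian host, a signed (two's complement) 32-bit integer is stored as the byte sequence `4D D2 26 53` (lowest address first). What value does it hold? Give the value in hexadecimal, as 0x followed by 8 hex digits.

0x4DD22653

Big-endian stores the most-significant byte at the lowest address.
The bytes are already most-significant first: 0x4DD22653.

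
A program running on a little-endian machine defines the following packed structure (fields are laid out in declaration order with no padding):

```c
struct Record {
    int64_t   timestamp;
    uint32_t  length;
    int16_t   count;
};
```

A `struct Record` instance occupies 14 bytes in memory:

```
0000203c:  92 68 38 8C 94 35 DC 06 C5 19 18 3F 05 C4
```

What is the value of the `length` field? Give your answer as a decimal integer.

`length` follows `timestamp` (8 bytes), so it starts at byte offset 8 and occupies 4 bytes.
Bytes at offsets 8..11: C5 19 18 3F.
Little-endian stores the least-significant byte at the lowest address.
Reassemble most-significant byte first: 3F 18 19 C5 → 0x3F1819C5.
0x3F1819C5 = 1058544069.

1058544069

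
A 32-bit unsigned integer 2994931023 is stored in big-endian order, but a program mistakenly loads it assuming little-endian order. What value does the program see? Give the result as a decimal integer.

1325761458

2994931023 in 32-bit hexadecimal is 0xB283054F.
Stored big-endian, the bytes at ascending addresses are B2 83 05 4F.
Read back as little-endian, the first byte is least significant, giving 0x4F0583B2.
0x4F0583B2 = 1325761458.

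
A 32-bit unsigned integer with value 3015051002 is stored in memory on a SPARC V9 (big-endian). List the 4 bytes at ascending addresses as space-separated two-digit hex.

3015051002 in hexadecimal, padded to 32 bits, is 0xB3B606FA.
Split into bytes (most-significant first): B3 B6 06 FA.
In big-endian order the high byte comes first in memory.
So the memory order matches the most-significant-first order: B3 B6 06 FA.

B3 B6 06 FA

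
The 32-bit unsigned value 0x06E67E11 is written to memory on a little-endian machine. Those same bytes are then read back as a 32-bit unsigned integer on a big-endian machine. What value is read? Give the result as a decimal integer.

Stored little-endian, the bytes at ascending addresses are 11 7E E6 06.
Read back as big-endian, the last byte is least significant, giving 0x117EE606.
0x117EE606 = 293529094.

293529094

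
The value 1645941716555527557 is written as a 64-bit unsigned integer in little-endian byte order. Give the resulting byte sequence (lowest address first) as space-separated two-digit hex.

85 F5 49 48 45 8F D7 16

1645941716555527557 in hexadecimal, padded to 64 bits, is 0x16D78F454849F585.
Split into bytes (most-significant first): 16 D7 8F 45 48 49 F5 85.
In little-endian order the low byte comes first in memory.
So at ascending addresses the bytes are 85 F5 49 48 45 8F D7 16.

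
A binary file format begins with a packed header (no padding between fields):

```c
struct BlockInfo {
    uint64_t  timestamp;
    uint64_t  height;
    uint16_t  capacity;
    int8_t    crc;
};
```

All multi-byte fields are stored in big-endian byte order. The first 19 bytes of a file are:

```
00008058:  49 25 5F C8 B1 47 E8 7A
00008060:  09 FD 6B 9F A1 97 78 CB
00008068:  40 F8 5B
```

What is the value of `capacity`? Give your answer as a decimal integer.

16632

`capacity` follows `timestamp` (8 B), `height` (8 B), so it starts at offset 8 + 8 = 16 and occupies 2 bytes.
Bytes at offsets 16..17: 40 F8.
Big-endian stores the most-significant byte at the lowest address.
The bytes are already most-significant first: 0x40F8.
0x40F8 = 16632.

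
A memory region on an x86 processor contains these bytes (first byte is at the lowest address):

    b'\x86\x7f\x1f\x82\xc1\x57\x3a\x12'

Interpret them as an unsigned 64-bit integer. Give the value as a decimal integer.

1313458729955327878

Little-endian: lowest address holds the least-significant byte.
Reassemble most-significant byte first: 12 3A 57 C1 82 1F 7F 86 → 0x123A57C1821F7F86.
0x123A57C1821F7F86 = 1313458729955327878.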